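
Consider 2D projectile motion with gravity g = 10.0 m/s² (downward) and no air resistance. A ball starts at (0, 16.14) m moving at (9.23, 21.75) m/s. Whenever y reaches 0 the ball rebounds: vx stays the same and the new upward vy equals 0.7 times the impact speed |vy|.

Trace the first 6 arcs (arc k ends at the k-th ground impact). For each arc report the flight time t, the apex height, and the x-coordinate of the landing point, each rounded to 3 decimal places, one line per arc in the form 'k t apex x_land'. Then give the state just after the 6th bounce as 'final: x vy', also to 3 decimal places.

1 4.996 39.793 46.114
2 3.950 19.499 82.568
3 2.765 9.554 108.086
4 1.935 4.682 125.949
5 1.355 2.294 138.453
6 0.948 1.124 147.205
final: 147.205 3.319

Arc 1: start y=16.140, vy=21.750 → t=4.996, apex=39.793, x_land=46.114, impact vy=-28.211
  bounce: vy ← 0.7·28.211 = 19.748
Arc 2: start y=0.000, vy=19.748 → t=3.950, apex=19.499, x_land=82.568, impact vy=-19.748
  bounce: vy ← 0.7·19.748 = 13.823
Arc 3: start y=0.000, vy=13.823 → t=2.765, apex=9.554, x_land=108.086, impact vy=-13.823
  bounce: vy ← 0.7·13.823 = 9.676
Arc 4: start y=0.000, vy=9.676 → t=1.935, apex=4.682, x_land=125.949, impact vy=-9.676
  bounce: vy ← 0.7·9.676 = 6.773
Arc 5: start y=0.000, vy=6.773 → t=1.355, apex=2.294, x_land=138.453, impact vy=-6.773
  bounce: vy ← 0.7·6.773 = 4.741
Arc 6: start y=0.000, vy=4.741 → t=0.948, apex=1.124, x_land=147.205, impact vy=-4.741
  bounce: vy ← 0.7·4.741 = 3.319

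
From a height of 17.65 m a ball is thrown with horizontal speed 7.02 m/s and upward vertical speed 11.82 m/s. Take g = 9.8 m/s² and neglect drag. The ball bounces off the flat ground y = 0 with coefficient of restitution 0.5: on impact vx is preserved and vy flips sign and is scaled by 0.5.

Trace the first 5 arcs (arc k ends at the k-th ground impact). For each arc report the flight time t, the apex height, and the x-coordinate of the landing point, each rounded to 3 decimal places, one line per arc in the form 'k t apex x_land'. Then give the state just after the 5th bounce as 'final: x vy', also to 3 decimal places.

Arc 1: start y=17.650, vy=11.820 → t=3.455, apex=24.778, x_land=24.253, impact vy=-22.038
  bounce: vy ← 0.5·22.038 = 11.019
Arc 2: start y=0.000, vy=11.019 → t=2.249, apex=6.195, x_land=40.039, impact vy=-11.019
  bounce: vy ← 0.5·11.019 = 5.509
Arc 3: start y=0.000, vy=5.509 → t=1.124, apex=1.549, x_land=47.932, impact vy=-5.509
  bounce: vy ← 0.5·5.509 = 2.755
Arc 4: start y=0.000, vy=2.755 → t=0.562, apex=0.387, x_land=51.879, impact vy=-2.755
  bounce: vy ← 0.5·2.755 = 1.377
Arc 5: start y=0.000, vy=1.377 → t=0.281, apex=0.097, x_land=53.852, impact vy=-1.377
  bounce: vy ← 0.5·1.377 = 0.689

1 3.455 24.778 24.253
2 2.249 6.195 40.039
3 1.124 1.549 47.932
4 0.562 0.387 51.879
5 0.281 0.097 53.852
final: 53.852 0.689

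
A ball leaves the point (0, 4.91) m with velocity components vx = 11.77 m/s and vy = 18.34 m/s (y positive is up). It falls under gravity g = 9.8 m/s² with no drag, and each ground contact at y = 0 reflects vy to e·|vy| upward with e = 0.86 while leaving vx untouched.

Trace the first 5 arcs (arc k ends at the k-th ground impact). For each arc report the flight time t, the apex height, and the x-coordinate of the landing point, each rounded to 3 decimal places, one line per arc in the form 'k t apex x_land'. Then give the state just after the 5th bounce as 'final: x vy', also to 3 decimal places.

1 3.994 22.071 47.007
2 3.650 16.324 89.972
3 3.139 12.073 126.922
4 2.700 8.929 158.699
5 2.322 6.604 186.027
final: 186.027 9.784

Arc 1: start y=4.910, vy=18.340 → t=3.994, apex=22.071, x_land=47.007, impact vy=-20.799
  bounce: vy ← 0.86·20.799 = 17.887
Arc 2: start y=0.000, vy=17.887 → t=3.650, apex=16.324, x_land=89.972, impact vy=-17.887
  bounce: vy ← 0.86·17.887 = 15.383
Arc 3: start y=0.000, vy=15.383 → t=3.139, apex=12.073, x_land=126.922, impact vy=-15.383
  bounce: vy ← 0.86·15.383 = 13.229
Arc 4: start y=0.000, vy=13.229 → t=2.700, apex=8.929, x_land=158.699, impact vy=-13.229
  bounce: vy ← 0.86·13.229 = 11.377
Arc 5: start y=0.000, vy=11.377 → t=2.322, apex=6.604, x_land=186.027, impact vy=-11.377
  bounce: vy ← 0.86·11.377 = 9.784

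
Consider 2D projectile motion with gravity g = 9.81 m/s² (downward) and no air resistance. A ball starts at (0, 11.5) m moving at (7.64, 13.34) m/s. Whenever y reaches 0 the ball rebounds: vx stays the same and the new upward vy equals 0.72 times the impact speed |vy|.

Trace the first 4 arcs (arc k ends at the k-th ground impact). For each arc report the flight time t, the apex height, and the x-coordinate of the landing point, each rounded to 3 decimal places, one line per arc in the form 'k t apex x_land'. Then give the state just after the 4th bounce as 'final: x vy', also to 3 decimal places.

1 3.408 20.570 26.035
2 2.949 10.664 48.564
3 2.123 5.528 64.786
4 1.529 2.866 76.465
final: 76.465 5.399

Arc 1: start y=11.500, vy=13.340 → t=3.408, apex=20.570, x_land=26.035, impact vy=-20.089
  bounce: vy ← 0.72·20.089 = 14.464
Arc 2: start y=0.000, vy=14.464 → t=2.949, apex=10.664, x_land=48.564, impact vy=-14.464
  bounce: vy ← 0.72·14.464 = 10.414
Arc 3: start y=0.000, vy=10.414 → t=2.123, apex=5.528, x_land=64.786, impact vy=-10.414
  bounce: vy ← 0.72·10.414 = 7.498
Arc 4: start y=0.000, vy=7.498 → t=1.529, apex=2.866, x_land=76.465, impact vy=-7.498
  bounce: vy ← 0.72·7.498 = 5.399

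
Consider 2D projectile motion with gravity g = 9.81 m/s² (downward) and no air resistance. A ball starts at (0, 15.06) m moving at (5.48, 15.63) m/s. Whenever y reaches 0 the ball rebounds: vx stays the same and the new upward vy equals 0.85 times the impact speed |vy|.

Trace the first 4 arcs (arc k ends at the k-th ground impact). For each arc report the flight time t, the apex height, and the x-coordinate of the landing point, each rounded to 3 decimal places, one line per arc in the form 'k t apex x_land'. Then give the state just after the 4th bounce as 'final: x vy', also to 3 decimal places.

1 3.962 27.511 21.709
2 4.026 19.877 43.773
3 3.422 14.361 62.526
4 2.909 10.376 78.467
final: 78.467 12.128

Arc 1: start y=15.060, vy=15.630 → t=3.962, apex=27.511, x_land=21.709, impact vy=-23.233
  bounce: vy ← 0.85·23.233 = 19.748
Arc 2: start y=0.000, vy=19.748 → t=4.026, apex=19.877, x_land=43.773, impact vy=-19.748
  bounce: vy ← 0.85·19.748 = 16.786
Arc 3: start y=0.000, vy=16.786 → t=3.422, apex=14.361, x_land=62.526, impact vy=-16.786
  bounce: vy ← 0.85·16.786 = 14.268
Arc 4: start y=0.000, vy=14.268 → t=2.909, apex=10.376, x_land=78.467, impact vy=-14.268
  bounce: vy ← 0.85·14.268 = 12.128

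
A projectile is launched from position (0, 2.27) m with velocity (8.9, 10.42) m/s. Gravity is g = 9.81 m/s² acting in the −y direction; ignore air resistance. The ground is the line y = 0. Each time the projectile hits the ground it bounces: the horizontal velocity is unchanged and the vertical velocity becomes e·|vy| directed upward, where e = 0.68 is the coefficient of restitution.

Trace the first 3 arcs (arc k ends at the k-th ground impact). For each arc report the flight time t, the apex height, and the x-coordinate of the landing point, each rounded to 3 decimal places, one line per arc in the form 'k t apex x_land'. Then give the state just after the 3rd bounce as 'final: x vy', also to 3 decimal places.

1 2.324 7.804 20.679
2 1.715 3.609 35.947
3 1.167 1.669 46.329
final: 46.329 3.891

Arc 1: start y=2.270, vy=10.420 → t=2.324, apex=7.804, x_land=20.679, impact vy=-12.374
  bounce: vy ← 0.68·12.374 = 8.414
Arc 2: start y=0.000, vy=8.414 → t=1.715, apex=3.609, x_land=35.947, impact vy=-8.414
  bounce: vy ← 0.68·8.414 = 5.722
Arc 3: start y=0.000, vy=5.722 → t=1.167, apex=1.669, x_land=46.329, impact vy=-5.722
  bounce: vy ← 0.68·5.722 = 3.891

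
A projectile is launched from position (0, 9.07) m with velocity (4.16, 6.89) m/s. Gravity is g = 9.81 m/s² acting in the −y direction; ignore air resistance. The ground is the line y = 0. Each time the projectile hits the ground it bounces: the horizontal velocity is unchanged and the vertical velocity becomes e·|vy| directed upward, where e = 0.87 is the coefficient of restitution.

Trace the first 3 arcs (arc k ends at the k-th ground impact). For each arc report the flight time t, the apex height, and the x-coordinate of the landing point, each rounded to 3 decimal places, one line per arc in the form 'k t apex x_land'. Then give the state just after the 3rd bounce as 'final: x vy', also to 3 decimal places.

1 2.233 11.490 9.289
2 2.663 8.696 20.367
3 2.317 6.582 30.005
final: 30.005 9.887

Arc 1: start y=9.070, vy=6.890 → t=2.233, apex=11.490, x_land=9.289, impact vy=-15.014
  bounce: vy ← 0.87·15.014 = 13.062
Arc 2: start y=0.000, vy=13.062 → t=2.663, apex=8.696, x_land=20.367, impact vy=-13.062
  bounce: vy ← 0.87·13.062 = 11.364
Arc 3: start y=0.000, vy=11.364 → t=2.317, apex=6.582, x_land=30.005, impact vy=-11.364
  bounce: vy ← 0.87·11.364 = 9.887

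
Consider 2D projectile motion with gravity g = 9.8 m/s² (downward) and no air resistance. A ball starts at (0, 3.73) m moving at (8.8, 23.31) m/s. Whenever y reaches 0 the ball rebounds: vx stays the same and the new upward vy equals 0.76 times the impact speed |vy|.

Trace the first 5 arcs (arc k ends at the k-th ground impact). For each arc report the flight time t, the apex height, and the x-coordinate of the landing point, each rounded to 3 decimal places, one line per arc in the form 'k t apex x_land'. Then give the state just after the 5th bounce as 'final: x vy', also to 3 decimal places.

1 4.912 31.452 43.227
2 3.851 18.167 77.115
3 2.927 10.493 102.871
4 2.224 6.061 122.445
5 1.690 3.501 137.321
final: 137.321 6.295

Arc 1: start y=3.730, vy=23.310 → t=4.912, apex=31.452, x_land=43.227, impact vy=-24.829
  bounce: vy ← 0.76·24.829 = 18.870
Arc 2: start y=0.000, vy=18.870 → t=3.851, apex=18.167, x_land=77.115, impact vy=-18.870
  bounce: vy ← 0.76·18.870 = 14.341
Arc 3: start y=0.000, vy=14.341 → t=2.927, apex=10.493, x_land=102.871, impact vy=-14.341
  bounce: vy ← 0.76·14.341 = 10.899
Arc 4: start y=0.000, vy=10.899 → t=2.224, apex=6.061, x_land=122.445, impact vy=-10.899
  bounce: vy ← 0.76·10.899 = 8.283
Arc 5: start y=0.000, vy=8.283 → t=1.690, apex=3.501, x_land=137.321, impact vy=-8.283
  bounce: vy ← 0.76·8.283 = 6.295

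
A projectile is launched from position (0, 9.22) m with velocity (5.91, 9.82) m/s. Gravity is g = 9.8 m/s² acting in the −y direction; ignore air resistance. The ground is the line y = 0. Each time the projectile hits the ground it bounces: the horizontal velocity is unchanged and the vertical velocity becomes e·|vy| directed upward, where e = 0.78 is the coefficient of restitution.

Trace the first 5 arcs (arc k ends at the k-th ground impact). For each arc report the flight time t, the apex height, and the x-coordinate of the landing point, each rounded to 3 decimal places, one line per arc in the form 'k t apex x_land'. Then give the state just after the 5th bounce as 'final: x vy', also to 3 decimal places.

Arc 1: start y=9.220, vy=9.820 → t=2.701, apex=14.140, x_land=15.962, impact vy=-16.648
  bounce: vy ← 0.78·16.648 = 12.985
Arc 2: start y=0.000, vy=12.985 → t=2.650, apex=8.603, x_land=31.623, impact vy=-12.985
  bounce: vy ← 0.78·12.985 = 10.128
Arc 3: start y=0.000, vy=10.128 → t=2.067, apex=5.234, x_land=43.839, impact vy=-10.128
  bounce: vy ← 0.78·10.128 = 7.900
Arc 4: start y=0.000, vy=7.900 → t=1.612, apex=3.184, x_land=53.368, impact vy=-7.900
  bounce: vy ← 0.78·7.900 = 6.162
Arc 5: start y=0.000, vy=6.162 → t=1.258, apex=1.937, x_land=60.800, impact vy=-6.162
  bounce: vy ← 0.78·6.162 = 4.806

1 2.701 14.140 15.962
2 2.650 8.603 31.623
3 2.067 5.234 43.839
4 1.612 3.184 53.368
5 1.258 1.937 60.800
final: 60.800 4.806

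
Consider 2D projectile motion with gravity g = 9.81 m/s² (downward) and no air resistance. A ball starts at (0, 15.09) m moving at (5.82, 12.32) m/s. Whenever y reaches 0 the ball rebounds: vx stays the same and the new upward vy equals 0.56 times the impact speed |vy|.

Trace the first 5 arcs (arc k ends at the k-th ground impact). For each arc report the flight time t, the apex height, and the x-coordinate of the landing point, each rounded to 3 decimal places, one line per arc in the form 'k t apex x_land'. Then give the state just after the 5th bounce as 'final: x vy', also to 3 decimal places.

1 3.413 22.826 19.864
2 2.416 7.158 33.926
3 1.353 2.245 41.800
4 0.758 0.704 46.210
5 0.424 0.221 48.680
final: 48.680 1.165

Arc 1: start y=15.090, vy=12.320 → t=3.413, apex=22.826, x_land=19.864, impact vy=-21.162
  bounce: vy ← 0.56·21.162 = 11.851
Arc 2: start y=0.000, vy=11.851 → t=2.416, apex=7.158, x_land=33.926, impact vy=-11.851
  bounce: vy ← 0.56·11.851 = 6.637
Arc 3: start y=0.000, vy=6.637 → t=1.353, apex=2.245, x_land=41.800, impact vy=-6.637
  bounce: vy ← 0.56·6.637 = 3.716
Arc 4: start y=0.000, vy=3.716 → t=0.758, apex=0.704, x_land=46.210, impact vy=-3.716
  bounce: vy ← 0.56·3.716 = 2.081
Arc 5: start y=0.000, vy=2.081 → t=0.424, apex=0.221, x_land=48.680, impact vy=-2.081
  bounce: vy ← 0.56·2.081 = 1.165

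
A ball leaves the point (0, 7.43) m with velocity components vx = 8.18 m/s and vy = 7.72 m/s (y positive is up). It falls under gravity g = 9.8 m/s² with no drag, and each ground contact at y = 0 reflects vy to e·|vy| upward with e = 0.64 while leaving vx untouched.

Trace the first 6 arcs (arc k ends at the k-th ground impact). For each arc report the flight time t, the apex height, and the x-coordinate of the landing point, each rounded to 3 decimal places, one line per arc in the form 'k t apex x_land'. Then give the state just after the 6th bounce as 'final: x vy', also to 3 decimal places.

1 2.250 10.471 18.401
2 1.871 4.289 33.707
3 1.198 1.757 43.503
4 0.766 0.720 49.772
5 0.491 0.295 53.784
6 0.314 0.121 56.352
final: 56.352 0.984

Arc 1: start y=7.430, vy=7.720 → t=2.250, apex=10.471, x_land=18.401, impact vy=-14.326
  bounce: vy ← 0.64·14.326 = 9.168
Arc 2: start y=0.000, vy=9.168 → t=1.871, apex=4.289, x_land=33.707, impact vy=-9.168
  bounce: vy ← 0.64·9.168 = 5.868
Arc 3: start y=0.000, vy=5.868 → t=1.198, apex=1.757, x_land=43.503, impact vy=-5.868
  bounce: vy ← 0.64·5.868 = 3.755
Arc 4: start y=0.000, vy=3.755 → t=0.766, apex=0.720, x_land=49.772, impact vy=-3.755
  bounce: vy ← 0.64·3.755 = 2.403
Arc 5: start y=0.000, vy=2.403 → t=0.491, apex=0.295, x_land=53.784, impact vy=-2.403
  bounce: vy ← 0.64·2.403 = 1.538
Arc 6: start y=0.000, vy=1.538 → t=0.314, apex=0.121, x_land=56.352, impact vy=-1.538
  bounce: vy ← 0.64·1.538 = 0.984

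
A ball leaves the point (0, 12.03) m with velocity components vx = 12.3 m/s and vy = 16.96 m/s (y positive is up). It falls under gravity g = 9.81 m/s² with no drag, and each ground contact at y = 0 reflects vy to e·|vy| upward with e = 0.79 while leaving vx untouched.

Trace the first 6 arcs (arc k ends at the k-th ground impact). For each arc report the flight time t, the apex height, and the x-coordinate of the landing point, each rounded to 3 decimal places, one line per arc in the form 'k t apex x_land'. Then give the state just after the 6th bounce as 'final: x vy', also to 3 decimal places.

1 4.062 26.691 49.957
2 3.686 16.658 95.291
3 2.912 10.396 131.105
4 2.300 6.488 159.397
5 1.817 4.049 181.749
6 1.436 2.527 199.406
final: 199.406 5.563

Arc 1: start y=12.030, vy=16.960 → t=4.062, apex=26.691, x_land=49.957, impact vy=-22.884
  bounce: vy ← 0.79·22.884 = 18.078
Arc 2: start y=0.000, vy=18.078 → t=3.686, apex=16.658, x_land=95.291, impact vy=-18.078
  bounce: vy ← 0.79·18.078 = 14.282
Arc 3: start y=0.000, vy=14.282 → t=2.912, apex=10.396, x_land=131.105, impact vy=-14.282
  bounce: vy ← 0.79·14.282 = 11.283
Arc 4: start y=0.000, vy=11.283 → t=2.300, apex=6.488, x_land=159.397, impact vy=-11.283
  bounce: vy ← 0.79·11.283 = 8.913
Arc 5: start y=0.000, vy=8.913 → t=1.817, apex=4.049, x_land=181.749, impact vy=-8.913
  bounce: vy ← 0.79·8.913 = 7.041
Arc 6: start y=0.000, vy=7.041 → t=1.436, apex=2.527, x_land=199.406, impact vy=-7.041
  bounce: vy ← 0.79·7.041 = 5.563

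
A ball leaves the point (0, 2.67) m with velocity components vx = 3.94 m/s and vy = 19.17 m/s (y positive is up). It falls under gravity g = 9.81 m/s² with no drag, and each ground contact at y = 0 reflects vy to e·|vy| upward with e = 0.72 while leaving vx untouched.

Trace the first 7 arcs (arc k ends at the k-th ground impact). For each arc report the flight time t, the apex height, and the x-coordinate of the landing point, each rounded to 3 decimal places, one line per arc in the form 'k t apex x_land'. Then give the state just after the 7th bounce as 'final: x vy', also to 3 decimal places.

Arc 1: start y=2.670, vy=19.170 → t=4.043, apex=21.400, x_land=15.929, impact vy=-20.491
  bounce: vy ← 0.72·20.491 = 14.753
Arc 2: start y=0.000, vy=14.753 → t=3.008, apex=11.094, x_land=27.780, impact vy=-14.753
  bounce: vy ← 0.72·14.753 = 10.622
Arc 3: start y=0.000, vy=10.622 → t=2.166, apex=5.751, x_land=36.312, impact vy=-10.622
  bounce: vy ← 0.72·10.622 = 7.648
Arc 4: start y=0.000, vy=7.648 → t=1.559, apex=2.981, x_land=42.456, impact vy=-7.648
  bounce: vy ← 0.72·7.648 = 5.507
Arc 5: start y=0.000, vy=5.507 → t=1.123, apex=1.546, x_land=46.879, impact vy=-5.507
  bounce: vy ← 0.72·5.507 = 3.965
Arc 6: start y=0.000, vy=3.965 → t=0.808, apex=0.801, x_land=50.064, impact vy=-3.965
  bounce: vy ← 0.72·3.965 = 2.855
Arc 7: start y=0.000, vy=2.855 → t=0.582, apex=0.415, x_land=52.357, impact vy=-2.855
  bounce: vy ← 0.72·2.855 = 2.055

1 4.043 21.400 15.929
2 3.008 11.094 27.780
3 2.166 5.751 36.312
4 1.559 2.981 42.456
5 1.123 1.546 46.879
6 0.808 0.801 50.064
7 0.582 0.415 52.357
final: 52.357 2.055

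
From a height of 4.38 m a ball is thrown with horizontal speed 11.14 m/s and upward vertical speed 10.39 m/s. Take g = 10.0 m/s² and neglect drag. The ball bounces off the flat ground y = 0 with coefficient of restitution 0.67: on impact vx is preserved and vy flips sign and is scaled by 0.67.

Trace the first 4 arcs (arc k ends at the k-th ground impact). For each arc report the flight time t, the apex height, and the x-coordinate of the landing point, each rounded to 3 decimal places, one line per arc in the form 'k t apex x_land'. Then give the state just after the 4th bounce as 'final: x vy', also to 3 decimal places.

1 2.437 9.778 27.153
2 1.874 4.389 48.027
3 1.255 1.970 62.013
4 0.841 0.884 71.384
final: 71.384 2.818

Arc 1: start y=4.380, vy=10.390 → t=2.437, apex=9.778, x_land=27.153, impact vy=-13.984
  bounce: vy ← 0.67·13.984 = 9.369
Arc 2: start y=0.000, vy=9.369 → t=1.874, apex=4.389, x_land=48.027, impact vy=-9.369
  bounce: vy ← 0.67·9.369 = 6.277
Arc 3: start y=0.000, vy=6.277 → t=1.255, apex=1.970, x_land=62.013, impact vy=-6.277
  bounce: vy ← 0.67·6.277 = 4.206
Arc 4: start y=0.000, vy=4.206 → t=0.841, apex=0.884, x_land=71.384, impact vy=-4.206
  bounce: vy ← 0.67·4.206 = 2.818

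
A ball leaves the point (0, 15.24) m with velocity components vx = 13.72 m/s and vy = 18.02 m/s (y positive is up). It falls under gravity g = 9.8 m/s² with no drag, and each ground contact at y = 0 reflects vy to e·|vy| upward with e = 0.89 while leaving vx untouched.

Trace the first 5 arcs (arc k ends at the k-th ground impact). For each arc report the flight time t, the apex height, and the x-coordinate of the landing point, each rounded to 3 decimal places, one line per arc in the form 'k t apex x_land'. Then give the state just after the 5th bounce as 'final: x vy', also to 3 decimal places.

Arc 1: start y=15.240, vy=18.020 → t=4.387, apex=31.807, x_land=60.184, impact vy=-24.968
  bounce: vy ← 0.89·24.968 = 22.222
Arc 2: start y=0.000, vy=22.222 → t=4.535, apex=25.195, x_land=122.405, impact vy=-22.222
  bounce: vy ← 0.89·22.222 = 19.778
Arc 3: start y=0.000, vy=19.778 → t=4.036, apex=19.957, x_land=177.782, impact vy=-19.778
  bounce: vy ← 0.89·19.778 = 17.602
Arc 4: start y=0.000, vy=17.602 → t=3.592, apex=15.808, x_land=227.068, impact vy=-17.602
  bounce: vy ← 0.89·17.602 = 15.666
Arc 5: start y=0.000, vy=15.666 → t=3.197, apex=12.521, x_land=270.932, impact vy=-15.666
  bounce: vy ← 0.89·15.666 = 13.943

1 4.387 31.807 60.184
2 4.535 25.195 122.405
3 4.036 19.957 177.782
4 3.592 15.808 227.068
5 3.197 12.521 270.932
final: 270.932 13.943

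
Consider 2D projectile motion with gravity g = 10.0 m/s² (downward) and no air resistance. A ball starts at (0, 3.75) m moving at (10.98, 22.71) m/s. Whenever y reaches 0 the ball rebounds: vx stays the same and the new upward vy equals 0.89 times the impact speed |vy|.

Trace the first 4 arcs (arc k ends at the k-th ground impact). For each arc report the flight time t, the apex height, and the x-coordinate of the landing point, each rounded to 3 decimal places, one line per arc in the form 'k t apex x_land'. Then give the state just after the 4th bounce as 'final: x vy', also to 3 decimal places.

1 4.702 29.537 51.623
2 4.326 23.396 99.126
3 3.850 18.532 141.404
4 3.427 14.679 179.031
final: 179.031 15.250

Arc 1: start y=3.750, vy=22.710 → t=4.702, apex=29.537, x_land=51.623, impact vy=-24.305
  bounce: vy ← 0.89·24.305 = 21.632
Arc 2: start y=0.000, vy=21.632 → t=4.326, apex=23.396, x_land=99.126, impact vy=-21.632
  bounce: vy ← 0.89·21.632 = 19.252
Arc 3: start y=0.000, vy=19.252 → t=3.850, apex=18.532, x_land=141.404, impact vy=-19.252
  bounce: vy ← 0.89·19.252 = 17.134
Arc 4: start y=0.000, vy=17.134 → t=3.427, apex=14.679, x_land=179.031, impact vy=-17.134
  bounce: vy ← 0.89·17.134 = 15.250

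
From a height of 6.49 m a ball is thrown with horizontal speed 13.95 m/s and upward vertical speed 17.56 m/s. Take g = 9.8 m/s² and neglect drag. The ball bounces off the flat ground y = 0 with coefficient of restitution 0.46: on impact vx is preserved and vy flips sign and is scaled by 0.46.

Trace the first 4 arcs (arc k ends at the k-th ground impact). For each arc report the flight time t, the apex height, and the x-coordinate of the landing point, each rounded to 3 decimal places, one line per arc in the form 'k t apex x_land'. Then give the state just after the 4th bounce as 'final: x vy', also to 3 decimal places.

Arc 1: start y=6.490, vy=17.560 → t=3.921, apex=22.222, x_land=54.704, impact vy=-20.870
  bounce: vy ← 0.46·20.870 = 9.600
Arc 2: start y=0.000, vy=9.600 → t=1.959, apex=4.702, x_land=82.035, impact vy=-9.600
  bounce: vy ← 0.46·9.600 = 4.416
Arc 3: start y=0.000, vy=4.416 → t=0.901, apex=0.995, x_land=94.608, impact vy=-4.416
  bounce: vy ← 0.46·4.416 = 2.031
Arc 4: start y=0.000, vy=2.031 → t=0.415, apex=0.211, x_land=100.391, impact vy=-2.031
  bounce: vy ← 0.46·2.031 = 0.934

1 3.921 22.222 54.704
2 1.959 4.702 82.035
3 0.901 0.995 94.608
4 0.415 0.211 100.391
final: 100.391 0.934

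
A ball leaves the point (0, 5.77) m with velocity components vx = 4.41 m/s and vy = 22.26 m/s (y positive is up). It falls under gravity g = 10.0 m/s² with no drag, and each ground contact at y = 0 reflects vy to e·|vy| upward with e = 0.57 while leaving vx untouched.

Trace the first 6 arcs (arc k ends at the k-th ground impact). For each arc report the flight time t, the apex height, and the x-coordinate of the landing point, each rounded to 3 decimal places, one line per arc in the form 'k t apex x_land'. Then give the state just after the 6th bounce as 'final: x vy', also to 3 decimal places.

1 4.698 30.545 20.717
2 2.818 9.924 33.143
3 1.606 3.224 40.225
4 0.915 1.048 44.263
5 0.522 0.340 46.564
6 0.297 0.111 47.876
final: 47.876 0.848

Arc 1: start y=5.770, vy=22.260 → t=4.698, apex=30.545, x_land=20.717, impact vy=-24.717
  bounce: vy ← 0.57·24.717 = 14.088
Arc 2: start y=0.000, vy=14.088 → t=2.818, apex=9.924, x_land=33.143, impact vy=-14.088
  bounce: vy ← 0.57·14.088 = 8.030
Arc 3: start y=0.000, vy=8.030 → t=1.606, apex=3.224, x_land=40.225, impact vy=-8.030
  bounce: vy ← 0.57·8.030 = 4.577
Arc 4: start y=0.000, vy=4.577 → t=0.915, apex=1.048, x_land=44.263, impact vy=-4.577
  bounce: vy ← 0.57·4.577 = 2.609
Arc 5: start y=0.000, vy=2.609 → t=0.522, apex=0.340, x_land=46.564, impact vy=-2.609
  bounce: vy ← 0.57·2.609 = 1.487
Arc 6: start y=0.000, vy=1.487 → t=0.297, apex=0.111, x_land=47.876, impact vy=-1.487
  bounce: vy ← 0.57·1.487 = 0.848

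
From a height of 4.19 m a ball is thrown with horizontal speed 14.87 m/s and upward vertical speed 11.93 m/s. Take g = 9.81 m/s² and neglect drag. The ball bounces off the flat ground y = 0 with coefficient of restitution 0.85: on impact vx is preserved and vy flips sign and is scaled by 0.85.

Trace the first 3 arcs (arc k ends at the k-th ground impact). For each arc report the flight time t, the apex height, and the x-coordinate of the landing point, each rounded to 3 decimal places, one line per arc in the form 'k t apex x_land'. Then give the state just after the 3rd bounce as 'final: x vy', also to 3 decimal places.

Arc 1: start y=4.190, vy=11.930 → t=2.744, apex=11.444, x_land=40.797, impact vy=-14.984
  bounce: vy ← 0.85·14.984 = 12.737
Arc 2: start y=0.000, vy=12.737 → t=2.597, apex=8.268, x_land=79.410, impact vy=-12.737
  bounce: vy ← 0.85·12.737 = 10.826
Arc 3: start y=0.000, vy=10.826 → t=2.207, apex=5.974, x_land=112.230, impact vy=-10.826
  bounce: vy ← 0.85·10.826 = 9.202

1 2.744 11.444 40.797
2 2.597 8.268 79.410
3 2.207 5.974 112.230
final: 112.230 9.202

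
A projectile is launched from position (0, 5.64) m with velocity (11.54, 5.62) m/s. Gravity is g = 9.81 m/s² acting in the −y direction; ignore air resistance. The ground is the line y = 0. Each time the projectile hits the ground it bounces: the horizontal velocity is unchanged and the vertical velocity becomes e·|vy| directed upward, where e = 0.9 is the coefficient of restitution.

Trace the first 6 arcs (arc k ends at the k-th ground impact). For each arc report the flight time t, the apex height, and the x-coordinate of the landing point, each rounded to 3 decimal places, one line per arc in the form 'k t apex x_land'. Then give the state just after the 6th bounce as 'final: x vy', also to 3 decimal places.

1 1.789 7.250 20.641
2 2.188 5.872 45.894
3 1.970 4.757 68.623
4 1.773 3.853 89.078
5 1.595 3.121 107.488
6 1.436 2.528 124.057
final: 124.057 6.338

Arc 1: start y=5.640, vy=5.620 → t=1.789, apex=7.250, x_land=20.641, impact vy=-11.926
  bounce: vy ← 0.9·11.926 = 10.734
Arc 2: start y=0.000, vy=10.734 → t=2.188, apex=5.872, x_land=45.894, impact vy=-10.734
  bounce: vy ← 0.9·10.734 = 9.660
Arc 3: start y=0.000, vy=9.660 → t=1.970, apex=4.757, x_land=68.623, impact vy=-9.660
  bounce: vy ← 0.9·9.660 = 8.694
Arc 4: start y=0.000, vy=8.694 → t=1.773, apex=3.853, x_land=89.078, impact vy=-8.694
  bounce: vy ← 0.9·8.694 = 7.825
Arc 5: start y=0.000, vy=7.825 → t=1.595, apex=3.121, x_land=107.488, impact vy=-7.825
  bounce: vy ← 0.9·7.825 = 7.042
Arc 6: start y=0.000, vy=7.042 → t=1.436, apex=2.528, x_land=124.057, impact vy=-7.042
  bounce: vy ← 0.9·7.042 = 6.338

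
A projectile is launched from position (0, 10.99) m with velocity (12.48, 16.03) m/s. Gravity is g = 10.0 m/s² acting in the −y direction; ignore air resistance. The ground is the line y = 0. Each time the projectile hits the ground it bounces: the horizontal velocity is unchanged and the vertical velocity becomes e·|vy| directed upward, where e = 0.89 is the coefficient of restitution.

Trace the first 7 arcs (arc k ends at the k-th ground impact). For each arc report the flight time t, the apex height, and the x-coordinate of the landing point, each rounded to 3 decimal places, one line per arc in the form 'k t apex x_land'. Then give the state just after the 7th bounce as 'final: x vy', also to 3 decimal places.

1 3.786 23.838 47.255
2 3.887 18.882 95.760
3 3.459 14.957 138.929
4 3.079 11.847 177.350
5 2.740 9.384 211.545
6 2.439 7.433 241.978
7 2.170 5.888 269.063
final: 269.063 9.658

Arc 1: start y=10.990, vy=16.030 → t=3.786, apex=23.838, x_land=47.255, impact vy=-21.835
  bounce: vy ← 0.89·21.835 = 19.433
Arc 2: start y=0.000, vy=19.433 → t=3.887, apex=18.882, x_land=95.760, impact vy=-19.433
  bounce: vy ← 0.89·19.433 = 17.295
Arc 3: start y=0.000, vy=17.295 → t=3.459, apex=14.957, x_land=138.929, impact vy=-17.295
  bounce: vy ← 0.89·17.295 = 15.393
Arc 4: start y=0.000, vy=15.393 → t=3.079, apex=11.847, x_land=177.350, impact vy=-15.393
  bounce: vy ← 0.89·15.393 = 13.700
Arc 5: start y=0.000, vy=13.700 → t=2.740, apex=9.384, x_land=211.545, impact vy=-13.700
  bounce: vy ← 0.89·13.700 = 12.193
Arc 6: start y=0.000, vy=12.193 → t=2.439, apex=7.433, x_land=241.978, impact vy=-12.193
  bounce: vy ← 0.89·12.193 = 10.852
Arc 7: start y=0.000, vy=10.852 → t=2.170, apex=5.888, x_land=269.063, impact vy=-10.852
  bounce: vy ← 0.89·10.852 = 9.658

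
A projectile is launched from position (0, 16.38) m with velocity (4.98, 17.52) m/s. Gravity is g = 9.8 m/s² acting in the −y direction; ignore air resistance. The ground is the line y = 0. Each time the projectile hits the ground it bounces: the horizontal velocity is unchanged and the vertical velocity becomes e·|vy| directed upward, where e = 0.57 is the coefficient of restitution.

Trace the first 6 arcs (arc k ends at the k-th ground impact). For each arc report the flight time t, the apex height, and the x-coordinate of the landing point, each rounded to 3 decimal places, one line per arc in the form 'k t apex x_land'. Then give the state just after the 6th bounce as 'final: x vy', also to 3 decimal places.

Arc 1: start y=16.380, vy=17.520 → t=4.345, apex=32.041, x_land=21.638, impact vy=-25.060
  bounce: vy ← 0.57·25.060 = 14.284
Arc 2: start y=0.000, vy=14.284 → t=2.915, apex=10.410, x_land=36.155, impact vy=-14.284
  bounce: vy ← 0.57·14.284 = 8.142
Arc 3: start y=0.000, vy=8.142 → t=1.662, apex=3.382, x_land=44.430, impact vy=-8.142
  bounce: vy ← 0.57·8.142 = 4.641
Arc 4: start y=0.000, vy=4.641 → t=0.947, apex=1.099, x_land=49.146, impact vy=-4.641
  bounce: vy ← 0.57·4.641 = 2.645
Arc 5: start y=0.000, vy=2.645 → t=0.540, apex=0.357, x_land=51.835, impact vy=-2.645
  bounce: vy ← 0.57·2.645 = 1.508
Arc 6: start y=0.000, vy=1.508 → t=0.308, apex=0.116, x_land=53.367, impact vy=-1.508
  bounce: vy ← 0.57·1.508 = 0.859

1 4.345 32.041 21.638
2 2.915 10.410 36.155
3 1.662 3.382 44.430
4 0.947 1.099 49.146
5 0.540 0.357 51.835
6 0.308 0.116 53.367
final: 53.367 0.859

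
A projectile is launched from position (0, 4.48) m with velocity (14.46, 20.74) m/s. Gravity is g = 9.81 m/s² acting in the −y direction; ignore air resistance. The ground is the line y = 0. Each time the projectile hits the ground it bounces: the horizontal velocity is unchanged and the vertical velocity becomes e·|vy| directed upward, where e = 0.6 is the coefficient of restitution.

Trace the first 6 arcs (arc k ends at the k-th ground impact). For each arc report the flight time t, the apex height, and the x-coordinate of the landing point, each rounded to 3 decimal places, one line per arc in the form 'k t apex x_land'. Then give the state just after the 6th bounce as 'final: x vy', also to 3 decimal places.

1 4.434 26.404 64.120
2 2.784 9.505 104.379
3 1.671 3.422 128.535
4 1.002 1.232 143.028
5 0.601 0.443 151.724
6 0.361 0.160 156.942
final: 156.942 1.062

Arc 1: start y=4.480, vy=20.740 → t=4.434, apex=26.404, x_land=64.120, impact vy=-22.761
  bounce: vy ← 0.6·22.761 = 13.656
Arc 2: start y=0.000, vy=13.656 → t=2.784, apex=9.505, x_land=104.379, impact vy=-13.656
  bounce: vy ← 0.6·13.656 = 8.194
Arc 3: start y=0.000, vy=8.194 → t=1.671, apex=3.422, x_land=128.535, impact vy=-8.194
  bounce: vy ← 0.6·8.194 = 4.916
Arc 4: start y=0.000, vy=4.916 → t=1.002, apex=1.232, x_land=143.028, impact vy=-4.916
  bounce: vy ← 0.6·4.916 = 2.950
Arc 5: start y=0.000, vy=2.950 → t=0.601, apex=0.443, x_land=151.724, impact vy=-2.950
  bounce: vy ← 0.6·2.950 = 1.770
Arc 6: start y=0.000, vy=1.770 → t=0.361, apex=0.160, x_land=156.942, impact vy=-1.770
  bounce: vy ← 0.6·1.770 = 1.062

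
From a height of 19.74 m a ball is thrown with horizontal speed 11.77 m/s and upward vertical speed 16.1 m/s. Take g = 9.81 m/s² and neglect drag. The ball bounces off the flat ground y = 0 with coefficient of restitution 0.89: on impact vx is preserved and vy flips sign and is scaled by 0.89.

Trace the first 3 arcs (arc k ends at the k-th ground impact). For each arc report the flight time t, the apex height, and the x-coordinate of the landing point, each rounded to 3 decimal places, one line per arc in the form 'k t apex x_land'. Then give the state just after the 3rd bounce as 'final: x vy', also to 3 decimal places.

1 4.233 32.952 49.823
2 4.614 26.101 104.125
3 4.106 20.675 152.454
final: 152.454 17.925

Arc 1: start y=19.740, vy=16.100 → t=4.233, apex=32.952, x_land=49.823, impact vy=-25.427
  bounce: vy ← 0.89·25.427 = 22.630
Arc 2: start y=0.000, vy=22.630 → t=4.614, apex=26.101, x_land=104.125, impact vy=-22.630
  bounce: vy ← 0.89·22.630 = 20.140
Arc 3: start y=0.000, vy=20.140 → t=4.106, apex=20.675, x_land=152.454, impact vy=-20.140
  bounce: vy ← 0.89·20.140 = 17.925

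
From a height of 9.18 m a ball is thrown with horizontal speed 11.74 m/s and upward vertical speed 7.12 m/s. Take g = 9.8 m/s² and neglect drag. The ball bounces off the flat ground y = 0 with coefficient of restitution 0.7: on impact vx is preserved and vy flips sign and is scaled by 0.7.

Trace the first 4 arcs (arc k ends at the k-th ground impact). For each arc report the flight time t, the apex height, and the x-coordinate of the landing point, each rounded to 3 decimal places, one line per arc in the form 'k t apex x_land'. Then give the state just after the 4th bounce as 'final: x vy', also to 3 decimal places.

Arc 1: start y=9.180, vy=7.120 → t=2.276, apex=11.766, x_land=26.722, impact vy=-15.186
  bounce: vy ← 0.7·15.186 = 10.630
Arc 2: start y=0.000, vy=10.630 → t=2.169, apex=5.766, x_land=52.192, impact vy=-10.630
  bounce: vy ← 0.7·10.630 = 7.441
Arc 3: start y=0.000, vy=7.441 → t=1.519, apex=2.825, x_land=70.020, impact vy=-7.441
  bounce: vy ← 0.7·7.441 = 5.209
Arc 4: start y=0.000, vy=5.209 → t=1.063, apex=1.384, x_land=82.500, impact vy=-5.209
  bounce: vy ← 0.7·5.209 = 3.646

1 2.276 11.766 26.722
2 2.169 5.766 52.192
3 1.519 2.825 70.020
4 1.063 1.384 82.500
final: 82.500 3.646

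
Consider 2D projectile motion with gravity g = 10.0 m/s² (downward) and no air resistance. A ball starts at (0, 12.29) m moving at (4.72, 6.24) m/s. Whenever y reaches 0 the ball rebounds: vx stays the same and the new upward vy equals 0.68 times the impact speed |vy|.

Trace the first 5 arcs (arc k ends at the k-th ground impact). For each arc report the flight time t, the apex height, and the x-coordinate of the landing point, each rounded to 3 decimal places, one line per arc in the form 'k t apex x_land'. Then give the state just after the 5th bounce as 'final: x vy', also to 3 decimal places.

Arc 1: start y=12.290, vy=6.240 → t=2.311, apex=14.237, x_land=10.910, impact vy=-16.874
  bounce: vy ← 0.68·16.874 = 11.474
Arc 2: start y=0.000, vy=11.474 → t=2.295, apex=6.583, x_land=21.742, impact vy=-11.474
  bounce: vy ← 0.68·11.474 = 7.803
Arc 3: start y=0.000, vy=7.803 → t=1.561, apex=3.044, x_land=29.107, impact vy=-7.803
  bounce: vy ← 0.68·7.803 = 5.306
Arc 4: start y=0.000, vy=5.306 → t=1.061, apex=1.408, x_land=34.116, impact vy=-5.306
  bounce: vy ← 0.68·5.306 = 3.608
Arc 5: start y=0.000, vy=3.608 → t=0.722, apex=0.651, x_land=37.522, impact vy=-3.608
  bounce: vy ← 0.68·3.608 = 2.453

1 2.311 14.237 10.910
2 2.295 6.583 21.742
3 1.561 3.044 29.107
4 1.061 1.408 34.116
5 0.722 0.651 37.522
final: 37.522 2.453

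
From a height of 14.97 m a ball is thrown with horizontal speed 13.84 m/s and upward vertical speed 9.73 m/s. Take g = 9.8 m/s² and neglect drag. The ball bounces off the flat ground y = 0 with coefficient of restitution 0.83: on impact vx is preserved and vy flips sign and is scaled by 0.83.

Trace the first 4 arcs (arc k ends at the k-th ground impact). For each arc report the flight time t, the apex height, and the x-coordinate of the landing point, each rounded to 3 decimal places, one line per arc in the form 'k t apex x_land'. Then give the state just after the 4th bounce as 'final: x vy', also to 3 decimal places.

Arc 1: start y=14.970, vy=9.730 → t=3.003, apex=19.800, x_land=41.562, impact vy=-19.700
  bounce: vy ← 0.83·19.700 = 16.351
Arc 2: start y=0.000, vy=16.351 → t=3.337, apex=13.640, x_land=87.745, impact vy=-16.351
  bounce: vy ← 0.83·16.351 = 13.571
Arc 3: start y=0.000, vy=13.571 → t=2.770, apex=9.397, x_land=126.077, impact vy=-13.571
  bounce: vy ← 0.83·13.571 = 11.264
Arc 4: start y=0.000, vy=11.264 → t=2.299, apex=6.474, x_land=157.892, impact vy=-11.264
  bounce: vy ← 0.83·11.264 = 9.349

1 3.003 19.800 41.562
2 3.337 13.640 87.745
3 2.770 9.397 126.077
4 2.299 6.474 157.892
final: 157.892 9.349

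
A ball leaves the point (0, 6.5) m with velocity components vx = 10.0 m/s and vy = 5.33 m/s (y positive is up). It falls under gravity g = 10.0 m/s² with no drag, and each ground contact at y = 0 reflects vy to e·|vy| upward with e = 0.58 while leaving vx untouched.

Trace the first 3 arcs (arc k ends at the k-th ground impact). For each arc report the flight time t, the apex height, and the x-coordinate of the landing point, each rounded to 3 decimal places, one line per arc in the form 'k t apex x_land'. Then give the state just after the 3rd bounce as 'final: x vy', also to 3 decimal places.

Arc 1: start y=6.500, vy=5.330 → t=1.792, apex=7.920, x_land=17.916, impact vy=-12.586
  bounce: vy ← 0.58·12.586 = 7.300
Arc 2: start y=0.000, vy=7.300 → t=1.460, apex=2.664, x_land=32.516, impact vy=-7.300
  bounce: vy ← 0.58·7.300 = 4.234
Arc 3: start y=0.000, vy=4.234 → t=0.847, apex=0.896, x_land=40.984, impact vy=-4.234
  bounce: vy ← 0.58·4.234 = 2.456

1 1.792 7.920 17.916
2 1.460 2.664 32.516
3 0.847 0.896 40.984
final: 40.984 2.456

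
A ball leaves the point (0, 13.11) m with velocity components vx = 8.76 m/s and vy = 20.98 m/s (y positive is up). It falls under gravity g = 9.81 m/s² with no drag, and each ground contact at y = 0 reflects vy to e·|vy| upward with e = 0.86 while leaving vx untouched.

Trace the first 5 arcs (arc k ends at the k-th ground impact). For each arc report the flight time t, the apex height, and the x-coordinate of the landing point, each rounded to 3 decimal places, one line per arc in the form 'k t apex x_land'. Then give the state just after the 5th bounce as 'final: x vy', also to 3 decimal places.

Arc 1: start y=13.110, vy=20.980 → t=4.831, apex=35.544, x_land=42.316, impact vy=-26.408
  bounce: vy ← 0.86·26.408 = 22.711
Arc 2: start y=0.000, vy=22.711 → t=4.630, apex=26.289, x_land=82.876, impact vy=-22.711
  bounce: vy ← 0.86·22.711 = 19.531
Arc 3: start y=0.000, vy=19.531 → t=3.982, apex=19.443, x_land=117.757, impact vy=-19.531
  bounce: vy ← 0.86·19.531 = 16.797
Arc 4: start y=0.000, vy=16.797 → t=3.424, apex=14.380, x_land=147.756, impact vy=-16.797
  bounce: vy ← 0.86·16.797 = 14.445
Arc 5: start y=0.000, vy=14.445 → t=2.945, apex=10.635, x_land=173.554, impact vy=-14.445
  bounce: vy ← 0.86·14.445 = 12.423

1 4.831 35.544 42.316
2 4.630 26.289 82.876
3 3.982 19.443 117.757
4 3.424 14.380 147.756
5 2.945 10.635 173.554
final: 173.554 12.423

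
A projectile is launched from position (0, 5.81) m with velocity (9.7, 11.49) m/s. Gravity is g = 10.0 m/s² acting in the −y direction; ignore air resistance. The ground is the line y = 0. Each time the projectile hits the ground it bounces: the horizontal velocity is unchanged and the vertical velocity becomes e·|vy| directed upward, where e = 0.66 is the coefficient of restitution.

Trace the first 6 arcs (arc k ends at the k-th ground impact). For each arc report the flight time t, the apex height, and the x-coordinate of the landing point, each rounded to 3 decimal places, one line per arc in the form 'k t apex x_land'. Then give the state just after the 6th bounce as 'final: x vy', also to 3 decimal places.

Arc 1: start y=5.810, vy=11.490 → t=2.725, apex=12.411, x_land=26.428, impact vy=-15.755
  bounce: vy ← 0.66·15.755 = 10.398
Arc 2: start y=0.000, vy=10.398 → t=2.080, apex=5.406, x_land=46.600, impact vy=-10.398
  bounce: vy ← 0.66·10.398 = 6.863
Arc 3: start y=0.000, vy=6.863 → t=1.373, apex=2.355, x_land=59.914, impact vy=-6.863
  bounce: vy ← 0.66·6.863 = 4.530
Arc 4: start y=0.000, vy=4.530 → t=0.906, apex=1.026, x_land=68.702, impact vy=-4.530
  bounce: vy ← 0.66·4.530 = 2.989
Arc 5: start y=0.000, vy=2.989 → t=0.598, apex=0.447, x_land=74.501, impact vy=-2.989
  bounce: vy ← 0.66·2.989 = 1.973
Arc 6: start y=0.000, vy=1.973 → t=0.395, apex=0.195, x_land=78.329, impact vy=-1.973
  bounce: vy ← 0.66·1.973 = 1.302

1 2.725 12.411 26.428
2 2.080 5.406 46.600
3 1.373 2.355 59.914
4 0.906 1.026 68.702
5 0.598 0.447 74.501
6 0.395 0.195 78.329
final: 78.329 1.302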